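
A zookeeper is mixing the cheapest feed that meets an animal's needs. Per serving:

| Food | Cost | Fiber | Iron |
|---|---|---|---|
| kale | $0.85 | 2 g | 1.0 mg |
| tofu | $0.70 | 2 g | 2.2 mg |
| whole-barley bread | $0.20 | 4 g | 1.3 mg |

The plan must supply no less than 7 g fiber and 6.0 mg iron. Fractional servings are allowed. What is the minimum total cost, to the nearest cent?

With two linear requirements the optimum uses one or two foods; enumerate the corners.
kale only: max(7/2, 6.0/1.0) = 6 servings → $5.10.
tofu only: max(7/2, 6.0/2.2) = 3.5 servings → $2.45.
whole-barley bread only: max(7/4, 6.0/1.3) = 4.615 servings → $0.92.
kale + tofu with both tight: 1.417 servings and 2.083 servings → $2.66.
kale + whole-barley bread with both targets exact would need a negative amount; discard.
tofu + whole-barley bread with both tight: 2.403 servings and 0.5484 servings → $1.79.
So the least-cost plan costs $0.92.

$0.92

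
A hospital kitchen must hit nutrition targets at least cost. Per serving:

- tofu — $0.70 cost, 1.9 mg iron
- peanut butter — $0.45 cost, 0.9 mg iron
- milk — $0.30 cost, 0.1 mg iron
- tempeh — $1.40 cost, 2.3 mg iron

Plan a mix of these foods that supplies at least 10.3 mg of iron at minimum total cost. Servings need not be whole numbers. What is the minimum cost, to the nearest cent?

$3.79

Cost per mg of iron: tofu $0.3684, peanut butter $0.5000, tempeh $0.6087, milk $3.0000.
With no serving limits, use only tofu: 10.3 mg / 1.9 mg = 5.421 servings × $0.70 = $3.79.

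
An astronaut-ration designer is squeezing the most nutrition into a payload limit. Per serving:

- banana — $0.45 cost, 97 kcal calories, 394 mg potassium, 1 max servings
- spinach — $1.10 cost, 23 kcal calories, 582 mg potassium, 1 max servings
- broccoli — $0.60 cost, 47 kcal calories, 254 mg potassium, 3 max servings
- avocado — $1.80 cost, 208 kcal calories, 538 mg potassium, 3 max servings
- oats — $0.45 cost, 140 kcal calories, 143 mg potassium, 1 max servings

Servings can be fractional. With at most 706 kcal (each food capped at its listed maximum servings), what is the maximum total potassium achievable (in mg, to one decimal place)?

Potassium per kcal: spinach 25.3, broccoli 5.404, banana 4.062, avocado 2.587, oats 1.021.
Take 1 serving of spinach: uses 23 kcal, +582.0 mg potassium (running total 582.0 mg).
Take 3 servings of broccoli: uses 141 kcal, +762.0 mg potassium (running total 1344.0 mg).
Take 1 serving of banana: uses 97 kcal, +394.0 mg potassium (running total 1738.0 mg).
Take 2.139 servings of avocado: uses 445 kcal, +1151.0 mg potassium (running total 2889.0 mg).
Greedy by best ratio exhausts the calories allowance optimally: 2889.0 mg.

2889.0 mg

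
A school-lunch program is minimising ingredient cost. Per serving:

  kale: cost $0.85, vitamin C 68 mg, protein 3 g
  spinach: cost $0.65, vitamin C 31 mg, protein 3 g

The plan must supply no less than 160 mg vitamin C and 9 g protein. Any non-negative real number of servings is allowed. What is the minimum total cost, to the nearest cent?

The cheapest plan sits at a corner of the feasible region — with two constraints it uses at most two foods.
kale only: max(160/68, 9/3) = 3 servings → $2.55.
spinach only: max(160/31, 9/3) = 5.161 servings → $3.35.
kale + spinach with both tight: 1.811 servings and 1.189 servings → $2.31.
The minimum over all feasible corners is $2.31.

$2.31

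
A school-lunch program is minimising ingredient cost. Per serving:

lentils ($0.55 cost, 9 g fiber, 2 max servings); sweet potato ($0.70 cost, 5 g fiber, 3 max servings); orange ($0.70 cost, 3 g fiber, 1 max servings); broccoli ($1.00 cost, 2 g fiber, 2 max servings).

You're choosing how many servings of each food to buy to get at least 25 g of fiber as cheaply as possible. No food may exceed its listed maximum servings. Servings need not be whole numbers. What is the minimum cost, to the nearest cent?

Cost per g of fiber: lentils $0.0611, sweet potato $0.1400, orange $0.2333, broccoli $0.5000.
Take 2 servings of lentils: +18.0 g fiber for $1.10 (total $1.10, still need 7.0 g).
Take 1.4 servings of sweet potato: +7.0 g fiber for $0.98 (total $2.08, still need 0.0 g).
Greedy by cheapest-per-g is optimal for a single linear constraint, so the minimum cost is $2.08.

$2.08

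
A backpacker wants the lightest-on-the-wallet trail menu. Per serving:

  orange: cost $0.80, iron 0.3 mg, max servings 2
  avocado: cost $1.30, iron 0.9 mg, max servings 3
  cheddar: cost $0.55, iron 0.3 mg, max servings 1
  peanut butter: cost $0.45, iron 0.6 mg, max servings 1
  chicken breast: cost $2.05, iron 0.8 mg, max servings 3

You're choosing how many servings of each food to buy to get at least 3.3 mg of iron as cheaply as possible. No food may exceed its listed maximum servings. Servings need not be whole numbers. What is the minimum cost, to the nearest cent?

Cost per mg of iron: peanut butter $0.7500, avocado $1.4444, cheddar $1.8333, chicken breast $2.5625, orange $2.6667.
Take 1 serving of peanut butter: +0.6 mg iron for $0.45 (total $0.45, still need 2.7 mg).
Take 3 servings of avocado: +2.7 mg iron for $3.90 (total $4.35, still need 0.0 mg).
Filling from the cheapest source first is optimal under one linear minimum: $4.35.

$4.35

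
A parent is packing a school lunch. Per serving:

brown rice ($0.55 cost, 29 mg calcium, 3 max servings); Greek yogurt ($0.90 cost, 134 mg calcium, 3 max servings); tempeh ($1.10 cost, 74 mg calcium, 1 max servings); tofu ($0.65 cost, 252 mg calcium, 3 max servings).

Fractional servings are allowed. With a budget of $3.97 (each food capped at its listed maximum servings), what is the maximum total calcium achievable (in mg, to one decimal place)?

1056.8 mg

Calcium per dollar: tofu 387.7, Greek yogurt 148.9, tempeh 67.27, brown rice 52.73.
Take 3 servings of tofu: spends $1.95, +756.0 mg calcium (running total 756.0 mg).
Take 2.244 servings of Greek yogurt: spends $2.02, +300.8 mg calcium (running total 1056.8 mg).
Greedy by best ratio exhausts the cost allowance optimally: 1056.8 mg.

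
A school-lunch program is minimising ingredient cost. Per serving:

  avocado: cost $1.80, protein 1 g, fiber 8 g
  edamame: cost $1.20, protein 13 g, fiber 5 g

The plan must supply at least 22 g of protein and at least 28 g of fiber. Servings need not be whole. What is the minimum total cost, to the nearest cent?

$6.41

Two binding constraints pin down two serving amounts, so the optimal mix uses at most two foods. The candidates are each food alone (scaled to the tighter of protein/fiber) and each pair with both constraints tight.
avocado only: max(22/1, 28/8) = 22 servings → $39.60.
edamame only: max(22/13, 28/5) = 5.6 servings → $6.72.
avocado + edamame with both tight: 2.566 servings and 1.495 servings → $6.41.
The minimum over all feasible corners is $6.41.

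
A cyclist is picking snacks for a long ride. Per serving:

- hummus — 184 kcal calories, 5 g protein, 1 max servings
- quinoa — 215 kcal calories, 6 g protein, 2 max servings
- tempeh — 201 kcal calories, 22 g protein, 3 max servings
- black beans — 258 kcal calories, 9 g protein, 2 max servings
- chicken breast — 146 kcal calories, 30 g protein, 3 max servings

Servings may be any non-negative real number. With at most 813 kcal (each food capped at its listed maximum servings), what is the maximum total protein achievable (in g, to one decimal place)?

131.0 g

Protein per kcal: chicken breast 0.2055, tempeh 0.1095, black beans 0.03488, quinoa 0.02791, hummus 0.02717.
Take 3 servings of chicken breast: uses 438 kcal, +90.0 g protein (running total 90.0 g).
Take 1.866 servings of tempeh: uses 375 kcal, +41.0 g protein (running total 131.0 g).
Filling greedily by protein-per-kcal is optimal for one linear limit, giving 131.0 g.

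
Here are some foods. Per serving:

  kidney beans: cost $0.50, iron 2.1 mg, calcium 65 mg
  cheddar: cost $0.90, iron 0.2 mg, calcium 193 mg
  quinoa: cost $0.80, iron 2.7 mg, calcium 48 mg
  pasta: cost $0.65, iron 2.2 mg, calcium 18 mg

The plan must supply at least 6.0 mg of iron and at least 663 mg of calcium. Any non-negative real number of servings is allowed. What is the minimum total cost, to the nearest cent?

At the optimum either one food covers both requirements or two foods hit both targets exactly; no other combination can be cheaper.
kidney beans only: max(6.0/2.1, 663/65) = 10.2 servings → $5.10.
cheddar only: max(6.0/0.2, 663/193) = 30 servings → $27.00.
quinoa only: max(6.0/2.7, 663/48) = 13.81 servings → $11.05.
pasta only: max(6.0/2.2, 663/18) = 36.83 servings → $23.94.
kidney beans + cheddar with both tight: 2.614 servings and 2.555 servings → $3.61.
kidney beans + quinoa with both targets exact would need a negative amount; discard.
kidney beans + pasta: the both-tight solution has a negative serving — not a feasible corner.
cheddar + quinoa with both tight: 2.937 servings and 2.005 servings → $4.25.
cheddar + pasta with both tight: 3.208 servings and 2.436 servings → $4.47.
quinoa + pasta: the both-tight solution has a negative serving — not a feasible corner.
The minimum over all feasible corners is $3.61.

$3.61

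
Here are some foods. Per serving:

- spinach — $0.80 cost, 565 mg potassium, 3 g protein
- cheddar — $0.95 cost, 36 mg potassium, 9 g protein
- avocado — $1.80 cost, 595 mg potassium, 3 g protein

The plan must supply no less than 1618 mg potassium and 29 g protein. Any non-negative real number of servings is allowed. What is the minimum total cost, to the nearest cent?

Compare the cost at each extreme point of the feasible region.
spinach only: max(1618/565, 29/3) = 9.667 servings → $7.73.
cheddar only: max(1618/36, 29/9) = 44.94 servings → $42.70.
avocado only: max(1618/595, 29/3) = 9.667 servings → $17.40.
spinach + cheddar with both tight: 2.716 servings and 2.317 servings → $4.37.
spinach + avocado with both targets exact would need a negative amount; discard.
cheddar + avocado with both tight: 2.363 servings and 2.576 servings → $6.88.
The minimum over all feasible corners is $4.37.

$4.37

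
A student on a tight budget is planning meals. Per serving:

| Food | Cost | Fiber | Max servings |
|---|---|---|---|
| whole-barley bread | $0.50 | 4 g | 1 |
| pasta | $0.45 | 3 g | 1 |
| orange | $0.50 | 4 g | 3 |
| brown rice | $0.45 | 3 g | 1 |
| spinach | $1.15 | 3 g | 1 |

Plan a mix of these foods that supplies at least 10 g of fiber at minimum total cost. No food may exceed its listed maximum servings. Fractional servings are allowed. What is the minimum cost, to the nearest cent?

Cost per g of fiber: whole-barley bread $0.1250, orange $0.1250, pasta $0.1500, brown rice $0.1500, spinach $0.3833.
Take 1 serving of whole-barley bread: +4.0 g fiber for $0.50 (total $0.50, still need 6.0 g).
Take 1.5 servings of orange: +6.0 g fiber for $0.75 (total $1.25, still need 0.0 g).
Greedy by cheapest-per-g is optimal for a single linear constraint, so the minimum cost is $1.25.

$1.25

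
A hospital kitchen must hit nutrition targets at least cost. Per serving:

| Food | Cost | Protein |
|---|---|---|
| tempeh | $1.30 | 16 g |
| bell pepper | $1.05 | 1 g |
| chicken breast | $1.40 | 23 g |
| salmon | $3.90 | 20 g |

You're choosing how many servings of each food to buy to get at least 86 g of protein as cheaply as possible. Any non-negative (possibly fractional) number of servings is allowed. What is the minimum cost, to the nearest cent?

$5.23

Cost per g of protein: chicken breast $0.0609, tempeh $0.0813, salmon $0.1950, bell pepper $1.0500.
With no serving limits, use only chicken breast: 86 g / 23 g = 3.739 servings × $1.40 = $5.23.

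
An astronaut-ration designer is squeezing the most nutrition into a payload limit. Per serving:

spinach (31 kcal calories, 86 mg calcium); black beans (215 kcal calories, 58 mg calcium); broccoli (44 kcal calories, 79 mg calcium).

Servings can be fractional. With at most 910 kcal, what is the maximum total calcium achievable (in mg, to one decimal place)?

2524.5 mg

Calcium per kcal: spinach 2.774, broccoli 1.795, black beans 0.2698.
With no serving limits, spend the whole calories allowance on spinach: 910 kcal / 31 kcal × 86 mg = 2524.5 mg.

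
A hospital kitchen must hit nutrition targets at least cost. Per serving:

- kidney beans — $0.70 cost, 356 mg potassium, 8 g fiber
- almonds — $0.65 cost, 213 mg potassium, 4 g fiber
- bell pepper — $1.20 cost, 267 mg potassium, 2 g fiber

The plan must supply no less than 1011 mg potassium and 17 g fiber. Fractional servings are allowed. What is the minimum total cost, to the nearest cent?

A basic optimal solution has at most two foods positive. Try each food alone and each pair with both targets met exactly.
kidney beans only: max(1011/356, 17/8) = 2.84 servings → $1.99.
almonds only: max(1011/213, 17/4) = 4.746 servings → $3.09.
bell pepper only: max(1011/267, 17/2) = 8.5 servings → $10.20.
kidney beans + almonds: the both-tight solution has a negative serving — not a feasible corner.
kidney beans + bell pepper with both tight: 1.768 servings and 1.43 servings → $2.95.
almonds + bell pepper with both tight: 3.921 servings and 0.6589 servings → $3.34.
Cheapest feasible corner: $1.99.

$1.99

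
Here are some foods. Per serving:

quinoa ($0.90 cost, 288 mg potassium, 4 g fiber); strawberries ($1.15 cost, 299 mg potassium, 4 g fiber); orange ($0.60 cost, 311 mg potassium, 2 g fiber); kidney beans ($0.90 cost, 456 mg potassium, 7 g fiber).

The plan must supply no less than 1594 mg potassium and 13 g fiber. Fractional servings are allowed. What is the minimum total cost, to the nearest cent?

A basic optimal solution has at most two foods positive. Try each food alone and each pair with both targets met exactly.
quinoa only: max(1594/288, 13/4) = 5.535 servings → $4.98.
strawberries only: max(1594/299, 13/4) = 5.331 servings → $6.13.
orange only: max(1594/311, 13/2) = 6.5 servings → $3.90.
kidney beans only: max(1594/456, 13/7) = 3.496 servings → $3.15.
quinoa + strawberries with both targets exact would need a negative amount; discard.
quinoa + orange with both tight: 1.28 servings and 3.94 servings → $3.52.
quinoa + kidney beans: intersection lies outside the first quadrant.
strawberries + orange with both tight: 1.324 servings and 3.853 servings → $3.83.
strawberries + kidney beans with both targets exact would need a negative amount; discard.
orange + kidney beans with both tight: 4.134 servings and 0.6759 servings → $3.09.
So the least-cost plan costs $3.09.

$3.09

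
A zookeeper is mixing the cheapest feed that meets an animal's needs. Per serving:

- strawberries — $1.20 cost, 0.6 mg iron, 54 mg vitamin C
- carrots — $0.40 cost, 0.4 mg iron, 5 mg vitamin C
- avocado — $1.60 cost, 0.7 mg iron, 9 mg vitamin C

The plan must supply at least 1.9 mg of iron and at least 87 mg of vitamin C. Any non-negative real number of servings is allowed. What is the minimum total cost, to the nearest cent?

$2.72

strawberries only: max(1.9/0.6, 87/54) = 3.167 servings → $3.80.
carrots only: max(1.9/0.4, 87/5) = 17.4 servings → $6.96.
avocado only: max(1.9/0.7, 87/9) = 9.667 servings → $15.47.
strawberries + carrots with both tight: 1.36 servings and 2.71 servings → $2.72.
strawberries + avocado with both tight: 1.352 servings and 1.556 servings → $4.11.
carrots + avocado: the both-tight solution has a negative serving — not a feasible corner.
The minimum over all feasible corners is $2.72.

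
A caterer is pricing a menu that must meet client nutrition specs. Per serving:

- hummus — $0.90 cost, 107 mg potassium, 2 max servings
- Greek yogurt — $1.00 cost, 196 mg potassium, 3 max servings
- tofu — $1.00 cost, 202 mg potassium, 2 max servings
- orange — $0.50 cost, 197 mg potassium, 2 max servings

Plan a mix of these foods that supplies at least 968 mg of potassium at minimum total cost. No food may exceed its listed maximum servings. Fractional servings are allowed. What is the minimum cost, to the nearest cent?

$3.87

Cost per mg of potassium: orange $0.0025, tofu $0.0050, Greek yogurt $0.0051, hummus $0.0084.
Take 2 servings of orange: +394.0 mg potassium for $1.00 (total $1.00, still need 574.0 mg).
Take 2 servings of tofu: +404.0 mg potassium for $2.00 (total $3.00, still need 170.0 mg).
Take 0.8673 servings of Greek yogurt: +170.0 mg potassium for $0.87 (total $3.87, still need 0.0 mg).
Greedy by cheapest-per-mg is optimal for a single linear constraint, so the minimum cost is $3.87.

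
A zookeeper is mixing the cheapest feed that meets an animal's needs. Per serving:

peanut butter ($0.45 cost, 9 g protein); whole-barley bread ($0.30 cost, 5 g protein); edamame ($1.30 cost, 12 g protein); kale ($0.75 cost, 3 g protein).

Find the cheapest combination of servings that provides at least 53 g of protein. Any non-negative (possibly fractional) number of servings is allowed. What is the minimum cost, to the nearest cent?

$2.65

Cost per g of protein: peanut butter $0.0500, whole-barley bread $0.0600, edamame $0.1083, kale $0.2500.
With no serving limits, use only peanut butter: 53 g / 9 g = 5.889 servings × $0.45 = $2.65.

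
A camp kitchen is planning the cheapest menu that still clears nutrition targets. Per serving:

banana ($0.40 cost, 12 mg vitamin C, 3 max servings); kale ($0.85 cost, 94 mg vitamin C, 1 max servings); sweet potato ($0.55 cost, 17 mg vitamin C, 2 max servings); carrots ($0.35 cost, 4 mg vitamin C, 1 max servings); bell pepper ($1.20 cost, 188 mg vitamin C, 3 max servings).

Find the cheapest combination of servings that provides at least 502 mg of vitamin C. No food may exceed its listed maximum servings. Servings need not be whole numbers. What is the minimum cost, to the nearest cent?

Cost per mg of vitamin C: bell pepper $0.0064, kale $0.0090, sweet potato $0.0324, banana $0.0333, carrots $0.0875.
Take 2.67 servings of bell pepper: +502.0 mg vitamin C for $3.20 (total $3.20, still need 0.0 mg).
Greedy by cheapest-per-mg is optimal for a single linear constraint, so the minimum cost is $3.20.

$3.20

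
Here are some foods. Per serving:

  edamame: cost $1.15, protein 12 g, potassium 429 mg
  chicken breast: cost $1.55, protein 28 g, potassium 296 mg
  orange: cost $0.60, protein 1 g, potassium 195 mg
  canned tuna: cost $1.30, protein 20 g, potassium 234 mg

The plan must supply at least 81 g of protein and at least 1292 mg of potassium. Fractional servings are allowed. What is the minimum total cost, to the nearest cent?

This is a tiny linear program; its minimum lies at a vertex of the feasible set. List the vertices and price them.
edamame only: max(81/12, 1292/429) = 6.75 servings → $7.76.
chicken breast only: max(81/28, 1292/296) = 4.365 servings → $6.77.
orange only: max(81/1, 1292/195) = 81 servings → $48.60.
canned tuna only: max(81/20, 1292/234) = 5.521 servings → $7.18.
edamame + chicken breast with both tight: 1.442 servings and 2.275 servings → $5.18.
edamame + orange with both targets exact would need a negative amount; discard.
edamame + canned tuna with both tight: 1.193 servings and 3.334 servings → $5.71.
chicken breast + orange with both tight: 2.808 servings and 2.363 servings → $5.77.
chicken breast + canned tuna: intersection lies outside the first quadrant.
orange + canned tuna with both tight: 1.878 servings and 3.956 servings → $6.27.
Cheapest feasible corner: $5.18.

$5.18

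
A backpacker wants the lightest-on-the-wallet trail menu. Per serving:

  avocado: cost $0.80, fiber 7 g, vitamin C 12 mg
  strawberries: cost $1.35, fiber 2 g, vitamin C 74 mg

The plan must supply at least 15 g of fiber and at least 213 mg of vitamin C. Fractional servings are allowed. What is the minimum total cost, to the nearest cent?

Two binding constraints pin down two serving amounts, so the optimal mix uses at most two foods. The candidates are each food alone (scaled to the tighter of fiber/vitamin C) and each pair with both constraints tight.
avocado only: max(15/7, 213/12) = 17.75 servings → $14.20.
strawberries only: max(15/2, 213/74) = 7.5 servings → $10.12.
avocado + strawberries with both tight: 1.385 servings and 2.654 servings → $4.69.
Cheapest feasible corner: $4.69.

$4.69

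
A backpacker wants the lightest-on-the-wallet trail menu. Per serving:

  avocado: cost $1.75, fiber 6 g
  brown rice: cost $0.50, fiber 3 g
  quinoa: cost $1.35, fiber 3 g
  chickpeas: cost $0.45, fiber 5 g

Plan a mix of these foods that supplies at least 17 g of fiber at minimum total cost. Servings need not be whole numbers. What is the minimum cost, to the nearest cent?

Cost per g of fiber: chickpeas $0.0900, brown rice $0.1667, avocado $0.2917, quinoa $0.4500.
With no serving limits, use only chickpeas: 17 g / 5 g = 3.4 servings × $0.45 = $1.53.

$1.53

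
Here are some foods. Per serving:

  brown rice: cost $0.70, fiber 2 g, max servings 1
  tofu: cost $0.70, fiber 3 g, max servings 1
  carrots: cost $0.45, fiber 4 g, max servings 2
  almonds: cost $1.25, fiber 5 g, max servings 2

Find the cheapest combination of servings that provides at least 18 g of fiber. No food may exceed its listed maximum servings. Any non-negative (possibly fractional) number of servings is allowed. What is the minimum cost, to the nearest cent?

$3.35

Cost per g of fiber: carrots $0.1125, tofu $0.2333, almonds $0.2500, brown rice $0.3500.
Take 2 servings of carrots: +8.0 g fiber for $0.90 (total $0.90, still need 10.0 g).
Take 1 serving of tofu: +3.0 g fiber for $0.70 (total $1.60, still need 7.0 g).
Take 1.4 servings of almonds: +7.0 g fiber for $1.75 (total $3.35, still need 0.0 g).
Filling from the cheapest source first is optimal under one linear minimum: $3.35.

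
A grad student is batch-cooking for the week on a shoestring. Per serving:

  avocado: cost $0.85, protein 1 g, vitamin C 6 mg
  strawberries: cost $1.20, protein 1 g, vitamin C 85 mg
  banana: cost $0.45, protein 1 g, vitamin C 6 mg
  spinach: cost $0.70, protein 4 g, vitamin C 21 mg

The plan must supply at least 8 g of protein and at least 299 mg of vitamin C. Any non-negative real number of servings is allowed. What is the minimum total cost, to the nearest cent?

$4.70

avocado only: max(8/1, 299/6) = 49.83 servings → $42.36.
strawberries only: max(8/1, 299/85) = 8 servings → $9.60.
banana only: max(8/1, 299/6) = 49.83 servings → $22.43.
spinach only: max(8/4, 299/21) = 14.24 servings → $9.97.
avocado + strawberries with both tight: 4.823 servings and 3.177 servings → $7.91.
avocado + banana (both tight): parallel constraints — no distinct corner.
avocado + spinach: the both-tight solution has a negative serving — not a feasible corner.
strawberries + banana with both tight: 3.177 servings and 4.823 servings → $5.98.
strawberries + spinach with both tight: 3.223 servings and 1.194 servings → $4.70.
banana + spinach: the both-tight solution has a negative serving — not a feasible corner.
The minimum over all feasible corners is $4.70.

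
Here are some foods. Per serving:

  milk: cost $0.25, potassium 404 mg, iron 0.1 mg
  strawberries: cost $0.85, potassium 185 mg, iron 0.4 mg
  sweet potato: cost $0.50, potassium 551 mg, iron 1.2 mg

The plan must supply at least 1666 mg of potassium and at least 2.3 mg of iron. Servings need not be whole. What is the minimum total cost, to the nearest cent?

A basic optimal solution has at most two foods positive. Try each food alone and each pair with both targets met exactly.
milk only: max(1666/404, 2.3/0.1) = 23 servings → $5.75.
strawberries only: max(1666/185, 2.3/0.4) = 9.005 servings → $7.65.
sweet potato only: max(1666/551, 2.3/1.2) = 3.024 servings → $1.51.
milk + strawberries with both tight: 1.683 servings and 5.329 servings → $4.95.
milk + sweet potato with both tight: 1.703 servings and 1.775 servings → $1.31.
strawberries + sweet potato with both targets exact would need a negative amount; discard.
The minimum over all feasible corners is $1.31.

$1.31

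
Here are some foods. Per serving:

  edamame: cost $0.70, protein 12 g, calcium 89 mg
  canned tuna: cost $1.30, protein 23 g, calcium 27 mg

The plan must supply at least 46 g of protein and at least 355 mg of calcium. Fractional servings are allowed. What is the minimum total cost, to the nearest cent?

$2.79

This is a tiny linear program; its minimum lies at a vertex of the feasible set. List the vertices and price them.
edamame only: max(46/12, 355/89) = 3.989 servings → $2.79.
canned tuna only: max(46/23, 355/27) = 13.15 servings → $17.09.
edamame + canned tuna: intersection lies outside the first quadrant.
The minimum over all feasible corners is $2.79.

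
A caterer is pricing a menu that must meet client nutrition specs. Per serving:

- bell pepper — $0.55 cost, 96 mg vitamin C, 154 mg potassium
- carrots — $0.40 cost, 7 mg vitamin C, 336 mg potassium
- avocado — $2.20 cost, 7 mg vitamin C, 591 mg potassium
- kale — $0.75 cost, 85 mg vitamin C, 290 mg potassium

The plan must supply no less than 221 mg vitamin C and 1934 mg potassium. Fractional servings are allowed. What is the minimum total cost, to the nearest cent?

bell pepper only: max(221/96, 1934/154) = 12.56 servings → $6.91.
carrots only: max(221/7, 1934/336) = 31.57 servings → $12.63.
avocado only: max(221/7, 1934/591) = 31.57 servings → $69.46.
kale only: max(221/85, 1934/290) = 6.669 servings → $5.00.
bell pepper + carrots with both tight: 1.947 servings and 4.863 servings → $3.02.
bell pepper + avocado with both tight: 2.103 servings and 2.724 servings → $7.15.
bell pepper + kale with both targets exact would need a negative amount; discard.
carrots + avocado: intersection lies outside the first quadrant.
carrots + kale with both tight: 3.781 servings and 2.289 servings → $3.23.
avocado + kale with both tight: 2.081 servings and 2.429 servings → $6.40.
Cheapest feasible corner: $3.02.

$3.02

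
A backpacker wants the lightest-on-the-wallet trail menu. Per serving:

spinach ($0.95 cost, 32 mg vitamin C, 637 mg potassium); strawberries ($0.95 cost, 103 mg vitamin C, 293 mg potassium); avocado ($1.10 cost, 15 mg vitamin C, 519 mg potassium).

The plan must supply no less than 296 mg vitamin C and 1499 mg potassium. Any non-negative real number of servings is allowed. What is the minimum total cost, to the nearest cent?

$3.52

Compare the cost at each extreme point of the feasible region.
spinach only: max(296/32, 1499/637) = 9.25 servings → $8.79.
strawberries only: max(296/103, 1499/293) = 5.116 servings → $4.86.
avocado only: max(296/15, 1499/519) = 19.73 servings → $21.71.
spinach + strawberries with both tight: 1.203 servings and 2.5 servings → $3.52.
spinach + avocado: the both-tight solution has a negative serving — not a feasible corner.
strawberries + avocado with both tight: 2.673 servings and 1.379 servings → $4.06.
The minimum over all feasible corners is $3.52.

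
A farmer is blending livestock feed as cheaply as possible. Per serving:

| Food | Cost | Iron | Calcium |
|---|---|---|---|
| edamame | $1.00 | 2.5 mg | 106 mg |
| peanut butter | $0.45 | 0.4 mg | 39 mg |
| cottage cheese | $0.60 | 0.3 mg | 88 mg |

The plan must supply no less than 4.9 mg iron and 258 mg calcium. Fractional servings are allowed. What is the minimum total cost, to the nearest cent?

For a min-cost LP with two ≥-constraints, a basic feasible solution has at most two positive variables.
edamame only: max(4.9/2.5, 258/106) = 2.434 servings → $2.43.
peanut butter only: max(4.9/0.4, 258/39) = 12.25 servings → $5.51.
cottage cheese only: max(4.9/0.3, 258/88) = 16.33 servings → $9.80.
edamame + peanut butter with both tight: 1.595 servings and 2.279 servings → $2.62.
edamame + cottage cheese with both tight: 1.88 servings and 0.6674 servings → $2.28.
peanut butter + cottage cheese: intersection lies outside the first quadrant.
The minimum over all feasible corners is $2.28.

$2.28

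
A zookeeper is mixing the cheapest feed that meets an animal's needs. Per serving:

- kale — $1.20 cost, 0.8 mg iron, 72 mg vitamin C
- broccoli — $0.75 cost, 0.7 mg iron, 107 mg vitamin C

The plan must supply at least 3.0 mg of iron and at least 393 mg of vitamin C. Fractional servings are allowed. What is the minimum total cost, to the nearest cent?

$3.21

At the optimum either one food covers both requirements or two foods hit both targets exactly; no other combination can be cheaper.
kale only: max(3.0/0.8, 393/72) = 5.458 servings → $6.55.
broccoli only: max(3.0/0.7, 393/107) = 4.286 servings → $3.21.
kale + broccoli with both tight: 1.304 servings and 2.795 servings → $3.66.
Cheapest feasible corner: $3.21.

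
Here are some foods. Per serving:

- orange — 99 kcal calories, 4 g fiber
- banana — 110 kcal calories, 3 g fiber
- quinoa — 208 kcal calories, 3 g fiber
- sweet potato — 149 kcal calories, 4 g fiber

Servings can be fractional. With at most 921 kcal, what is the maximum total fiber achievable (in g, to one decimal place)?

Fiber per kcal: orange 0.0404, banana 0.02727, sweet potato 0.02685, quinoa 0.01442.
With no serving limits, spend the whole calories allowance on orange: 921 kcal / 99 kcal × 4 g = 37.2 g.

37.2 g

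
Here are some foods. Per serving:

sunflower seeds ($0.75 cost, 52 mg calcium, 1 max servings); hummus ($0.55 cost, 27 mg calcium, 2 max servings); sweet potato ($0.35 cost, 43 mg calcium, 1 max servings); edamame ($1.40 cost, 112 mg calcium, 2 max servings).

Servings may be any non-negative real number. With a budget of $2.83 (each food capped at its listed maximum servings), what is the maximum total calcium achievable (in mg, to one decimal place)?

Calcium per dollar: sweet potato 122.9, edamame 80, sunflower seeds 69.33, hummus 49.09.
Take 1 serving of sweet potato: spends $0.35, +43.0 mg calcium (running total 43.0 mg).
Take 1.771 servings of edamame: spends $2.48, +198.4 mg calcium (running total 241.4 mg).
Greedy by best ratio exhausts the cost allowance optimally: 241.4 mg.

241.4 mg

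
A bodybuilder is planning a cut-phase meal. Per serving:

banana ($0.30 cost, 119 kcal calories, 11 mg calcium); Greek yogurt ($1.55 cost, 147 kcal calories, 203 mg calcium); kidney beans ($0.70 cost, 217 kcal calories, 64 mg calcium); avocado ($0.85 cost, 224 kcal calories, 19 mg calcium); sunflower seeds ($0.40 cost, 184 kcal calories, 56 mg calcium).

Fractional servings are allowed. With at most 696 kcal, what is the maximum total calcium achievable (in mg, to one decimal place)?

961.1 mg

Calcium per kcal: Greek yogurt 1.381, sunflower seeds 0.3043, kidney beans 0.2949, banana 0.09244, avocado 0.08482.
With no serving limits, spend the whole calories allowance on Greek yogurt: 696 kcal / 147 kcal × 203 mg = 961.1 mg.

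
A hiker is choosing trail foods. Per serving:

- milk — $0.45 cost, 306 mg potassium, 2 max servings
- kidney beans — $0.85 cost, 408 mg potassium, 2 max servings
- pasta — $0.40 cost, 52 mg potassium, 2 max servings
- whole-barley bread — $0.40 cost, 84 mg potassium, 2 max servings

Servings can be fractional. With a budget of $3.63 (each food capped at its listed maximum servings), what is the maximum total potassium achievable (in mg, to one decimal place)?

1625.9 mg

Potassium per dollar: milk 680, kidney beans 480, whole-barley bread 210, pasta 130.
Take 2 servings of milk: spends $0.90, +612.0 mg potassium (running total 612.0 mg).
Take 2 servings of kidney beans: spends $1.70, +816.0 mg potassium (running total 1428.0 mg).
Take 2 servings of whole-barley bread: spends $0.80, +168.0 mg potassium (running total 1596.0 mg).
Take 0.575 servings of pasta: spends $0.23, +29.9 mg potassium (running total 1625.9 mg).
Filling greedily by potassium-per-dollar is optimal for one linear limit, giving 1625.9 mg.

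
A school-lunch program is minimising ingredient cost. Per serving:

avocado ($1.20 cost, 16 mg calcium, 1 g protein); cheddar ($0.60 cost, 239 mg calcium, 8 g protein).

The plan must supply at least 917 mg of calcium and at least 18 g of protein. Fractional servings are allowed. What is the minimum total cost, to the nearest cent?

Compare the cost at each extreme point of the feasible region.
avocado only: max(917/16, 18/1) = 57.31 servings → $68.78.
cheddar only: max(917/239, 18/8) = 3.837 servings → $2.30.
avocado + cheddar with both targets exact would need a negative amount; discard.
Cheapest feasible corner: $2.30.

$2.30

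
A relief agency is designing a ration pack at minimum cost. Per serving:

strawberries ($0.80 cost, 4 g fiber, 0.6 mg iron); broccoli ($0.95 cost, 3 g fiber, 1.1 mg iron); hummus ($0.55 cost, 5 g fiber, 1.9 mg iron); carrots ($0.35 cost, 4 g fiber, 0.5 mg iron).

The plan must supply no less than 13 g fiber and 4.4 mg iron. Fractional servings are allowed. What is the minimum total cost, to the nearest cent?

An LP optimum is at a vertex; with two nutrient constraints at most two foods are used. Check each candidate.
strawberries only: max(13/4, 4.4/0.6) = 7.333 servings → $5.87.
broccoli only: max(13/3, 4.4/1.1) = 4.333 servings → $4.12.
hummus only: max(13/5, 4.4/1.9) = 2.6 servings → $1.43.
carrots only: max(13/4, 4.4/0.5) = 8.8 servings → $3.08.
strawberries + broccoli with both tight: 0.4231 servings and 3.769 servings → $3.92.
strawberries + hummus with both tight: 0.587 servings and 2.13 servings → $1.64.
strawberries + carrots: intersection lies outside the first quadrant.
broccoli + hummus: the both-tight solution has a negative serving — not a feasible corner.
broccoli + carrots with both tight: 3.828 servings and 0.3793 servings → $3.77.
hummus + carrots with both tight: 2.176 servings and 0.5294 servings → $1.38.
So the least-cost plan costs $1.38.

$1.38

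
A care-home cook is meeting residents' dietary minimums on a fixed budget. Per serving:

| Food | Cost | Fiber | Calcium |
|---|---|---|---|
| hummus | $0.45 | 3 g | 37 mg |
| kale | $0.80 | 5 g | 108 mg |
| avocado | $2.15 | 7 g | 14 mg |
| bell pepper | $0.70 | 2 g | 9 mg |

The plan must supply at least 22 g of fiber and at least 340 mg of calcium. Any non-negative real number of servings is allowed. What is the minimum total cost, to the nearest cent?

Minimising a linear cost over {fiber ≥ 22, calcium ≥ 340, servings ≥ 0} — the optimum is at a vertex, using one or two foods.
hummus only: max(22/3, 340/37) = 9.189 servings → $4.14.
kale only: max(22/5, 340/108) = 4.4 servings → $3.52.
avocado only: max(22/7, 340/14) = 24.29 servings → $52.21.
bell pepper only: max(22/2, 340/9) = 37.78 servings → $26.44.
hummus + kale with both tight: 4.863 servings and 1.482 servings → $3.37.
hummus + avocado: intersection lies outside the first quadrant.
hummus + bell pepper: intersection lies outside the first quadrant.
kale + avocado with both tight: 3.02 servings and 0.9854 servings → $4.53.
kale + bell pepper with both tight: 2.819 servings and 3.953 servings → $5.02.
avocado + bell pepper: intersection lies outside the first quadrant.
Cheapest feasible corner: $3.37.

$3.37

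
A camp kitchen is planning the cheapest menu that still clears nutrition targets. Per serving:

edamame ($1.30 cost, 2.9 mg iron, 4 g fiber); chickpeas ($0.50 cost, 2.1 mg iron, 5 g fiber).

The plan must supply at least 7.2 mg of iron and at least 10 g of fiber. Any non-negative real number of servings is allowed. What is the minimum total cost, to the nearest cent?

The cheapest plan sits at a corner of the feasible region — with two constraints it uses at most two foods.
edamame only: max(7.2/2.9, 10/4) = 2.5 servings → $3.25.
chickpeas only: max(7.2/2.1, 10/5) = 3.429 servings → $1.71.
edamame + chickpeas with both tight: 2.459 servings and 0.03279 servings → $3.21.
Cheapest feasible corner: $1.71.

$1.71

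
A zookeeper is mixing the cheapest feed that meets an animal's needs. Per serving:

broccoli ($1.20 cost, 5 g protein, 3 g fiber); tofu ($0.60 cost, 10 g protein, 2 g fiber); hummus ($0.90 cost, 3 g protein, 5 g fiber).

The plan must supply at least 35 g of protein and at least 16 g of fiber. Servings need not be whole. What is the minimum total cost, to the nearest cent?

Two binding constraints pin down two serving amounts, so the optimal mix uses at most two foods. The candidates are each food alone (scaled to the tighter of protein/fiber) and each pair with both constraints tight.
broccoli only: max(35/5, 16/3) = 7 servings → $8.40.
tofu only: max(35/10, 16/2) = 8 servings → $4.80.
hummus only: max(35/3, 16/5) = 11.67 servings → $10.50.
broccoli + tofu with both tight: 4.5 servings and 1.25 servings → $6.15.
broccoli + hummus: intersection lies outside the first quadrant.
tofu + hummus with both tight: 2.886 servings and 2.045 servings → $3.57.
Cheapest feasible corner: $3.57.

$3.57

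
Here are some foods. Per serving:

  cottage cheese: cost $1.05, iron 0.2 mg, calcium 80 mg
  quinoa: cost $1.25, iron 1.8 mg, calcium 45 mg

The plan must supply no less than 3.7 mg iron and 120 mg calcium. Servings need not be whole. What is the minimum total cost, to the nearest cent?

$2.90

This is a tiny linear program; its minimum lies at a vertex of the feasible set. List the vertices and price them.
cottage cheese only: max(3.7/0.2, 120/80) = 18.5 servings → $19.43.
quinoa only: max(3.7/1.8, 120/45) = 2.667 servings → $3.33.
cottage cheese + quinoa with both tight: 0.3667 servings and 2.015 servings → $2.90.
So the least-cost plan costs $2.90.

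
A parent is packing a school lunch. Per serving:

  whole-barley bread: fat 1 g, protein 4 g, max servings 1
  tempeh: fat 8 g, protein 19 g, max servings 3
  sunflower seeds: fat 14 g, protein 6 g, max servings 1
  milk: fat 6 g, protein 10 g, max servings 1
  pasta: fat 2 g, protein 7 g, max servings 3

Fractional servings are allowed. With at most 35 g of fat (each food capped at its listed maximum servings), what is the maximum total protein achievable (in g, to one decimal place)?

Protein per g fat: whole-barley bread 4, pasta 3.5, tempeh 2.375, milk 1.667, sunflower seeds 0.4286.
Take 1 serving of whole-barley bread: uses 1 g fat, +4.0 g protein (running total 4.0 g).
Take 3 servings of pasta: uses 6 g fat, +21.0 g protein (running total 25.0 g).
Take 3 servings of tempeh: uses 24 g fat, +57.0 g protein (running total 82.0 g).
Take 0.6667 servings of milk: uses 4 g fat, +6.7 g protein (running total 88.7 g).
Greedy by best ratio exhausts the fat allowance optimally: 88.7 g.

88.7 g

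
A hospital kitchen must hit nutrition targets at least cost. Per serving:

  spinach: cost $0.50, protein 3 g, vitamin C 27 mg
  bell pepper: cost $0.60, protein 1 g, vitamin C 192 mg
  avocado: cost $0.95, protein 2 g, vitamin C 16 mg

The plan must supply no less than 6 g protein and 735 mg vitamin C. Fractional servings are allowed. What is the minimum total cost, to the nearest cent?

$2.61

spinach only: max(6/3, 735/27) = 27.22 servings → $13.61.
bell pepper only: max(6/1, 735/192) = 6 servings → $3.60.
avocado only: max(6/2, 735/16) = 45.94 servings → $43.64.
spinach + bell pepper with both tight: 0.7596 servings and 3.721 servings → $2.61.
spinach + avocado: the both-tight solution has a negative serving — not a feasible corner.
bell pepper + avocado with both tight: 3.734 servings and 1.133 servings → $3.32.
Cheapest feasible corner: $2.61.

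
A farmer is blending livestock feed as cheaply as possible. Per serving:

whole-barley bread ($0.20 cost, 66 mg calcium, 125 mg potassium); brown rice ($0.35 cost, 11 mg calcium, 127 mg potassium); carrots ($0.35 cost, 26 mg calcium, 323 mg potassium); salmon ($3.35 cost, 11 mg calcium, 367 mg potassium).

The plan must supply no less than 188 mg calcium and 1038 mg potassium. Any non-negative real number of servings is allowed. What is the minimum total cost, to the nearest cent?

$1.25

A basic optimal solution has at most two foods positive. Try each food alone and each pair with both targets met exactly.
whole-barley bread only: max(188/66, 1038/125) = 8.304 servings → $1.66.
brown rice only: max(188/11, 1038/127) = 17.09 servings → $5.98.
carrots only: max(188/26, 1038/323) = 7.231 servings → $2.53.
salmon only: max(188/11, 1038/367) = 17.09 servings → $57.25.
whole-barley bread + brown rice with both tight: 1.778 servings and 6.423 servings → $2.60.
whole-barley bread + carrots with both tight: 1.867 servings and 2.491 servings → $1.25.
whole-barley bread + salmon with both tight: 2.52 servings and 1.97 servings → $7.10.
brown rice + carrots: the both-tight solution has a negative serving — not a feasible corner.
brown rice + salmon: the both-tight solution has a negative serving — not a feasible corner.
carrots + salmon: the both-tight solution has a negative serving — not a feasible corner.
The minimum over all feasible corners is $1.25.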